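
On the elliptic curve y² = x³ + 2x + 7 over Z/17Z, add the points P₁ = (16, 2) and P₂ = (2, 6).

(16, 2) + (2, 6). λ = (6 - 2)/(2 - 16) ≡ 4/3 mod 17. 3⁻¹ ≡ 6 (mod 17), so λ ≡ 7.
  x = λ² - 16 - 2 = 49 - 18 ≡ 14; y = λ·(16 - 14) - 2 ≡ 12. → (14, 12)

(14, 12)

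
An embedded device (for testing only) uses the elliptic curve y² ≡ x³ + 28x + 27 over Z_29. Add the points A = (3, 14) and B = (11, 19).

(24, 20)

(3, 14) + (11, 19). λ = (19 - 14)/(11 - 3) ≡ 5/8 mod 29. 8⁻¹ ≡ 11 (mod 29) since 8·11 = 88 ≡ 1, so λ ≡ 26.
  x = λ² - 3 - 11 = 676 - 14 ≡ 24; y = λ·(3 - 24) - 14 ≡ 20. → (24, 20)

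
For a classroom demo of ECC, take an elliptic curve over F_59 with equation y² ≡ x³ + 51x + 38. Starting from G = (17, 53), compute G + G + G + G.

(25, 8)

Repeated addition: build up to 4G.
2G: tangent at (17, 53): λ = (3·17² + 51)/(2·53) ≡ 33/47. 47⁻¹ ≡ 54 (mod 59) since 47·54 = 2538 ≡ 1, so λ ≡ 33·54 ≡ 12.
  x = λ² - 17 - 17 = 144 - 34 ≡ 51; y = λ·(17 - 51) - 53 ≡ 11. → (51, 11)
3G: (51, 11) + (17, 53). λ = (53 - 11)/(17 - 51) ≡ 42/25 mod 59. 25⁻¹ ≡ 26 (mod 59) since 25·26 = 650 ≡ 1, so λ ≡ 30.
  x = λ² - 51 - 17 = 900 - 68 ≡ 6; y = λ·(51 - 6) - 11 ≡ 41. → (6, 41)
4G: (6, 41) + (17, 53). λ = (53 - 41)/(17 - 6) ≡ 12/11 mod 59. 11⁻¹ ≡ 43 (mod 59) since 11·43 = 473 ≡ 1, so λ ≡ 44.
  x = λ² - 6 - 17 = 1936 - 23 ≡ 25; y = λ·(6 - 25) - 41 ≡ 8. → (25, 8)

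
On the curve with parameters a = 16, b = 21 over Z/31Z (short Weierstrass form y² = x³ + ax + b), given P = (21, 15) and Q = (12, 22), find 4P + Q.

(21, 16)

First 4P:
Double-and-add on 4 = (100)₂. Start with P = (21, 15) for the leading 1-bit.
double: tangent at (21, 15): λ = (3·21² + 16)/(2·15) ≡ 6/30. 30⁻¹ ≡ 30 (mod 31), so λ ≡ 6·30 ≡ 25.
  x = λ² - 21 - 21 = 625 - 42 ≡ 25; y = λ·(21 - 25) - 15 ≡ 9. → (25, 9)
double: tangent at (25, 9): λ = (3·25² + 16)/(2·9) ≡ 0/18. 18⁻¹ ≡ 19 (mod 31), so λ ≡ 0·19 ≡ 0.
  x = λ² - 25 - 25 = 0 - 50 ≡ 12; y = λ·(25 - 12) - 9 ≡ 22. → (12, 22)
4P = (12, 22).
Finally 4P + Q:
tangent at (12, 22): λ = (3·12² + 16)/(2·22) ≡ 14/13. 13⁻¹ ≡ 12 (mod 31), so λ ≡ 14·12 ≡ 13.
  x = λ² - 12 - 12 = 169 - 24 ≡ 21; y = λ·(12 - 21) - 22 ≡ 16. → (21, 16)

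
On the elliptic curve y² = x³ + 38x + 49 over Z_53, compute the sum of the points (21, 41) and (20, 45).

(21, 41) + (20, 45). λ = (45 - 41)/(20 - 21) ≡ 4/52 mod 53. 52⁻¹ ≡ 52 (mod 53), so λ ≡ 49.
  x = λ² - 21 - 20 = 2401 - 41 ≡ 28; y = λ·(21 - 28) - 41 ≡ 40. → (28, 40)

(28, 40)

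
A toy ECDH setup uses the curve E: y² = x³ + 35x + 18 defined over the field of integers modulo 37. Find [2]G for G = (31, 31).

tangent at (31, 31): λ = (3·31² + 35)/(2·31) ≡ 32/25. 25⁻¹ ≡ 3 (mod 37), so λ ≡ 32·3 ≡ 22.
  x = λ² - 31 - 31 = 484 - 62 ≡ 15; y = λ·(31 - 15) - 31 ≡ 25. → (15, 25)

(15, 25)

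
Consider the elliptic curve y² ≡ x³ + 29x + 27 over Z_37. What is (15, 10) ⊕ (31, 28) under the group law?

(31, 9)

(15, 10) + (31, 28). λ = (28 - 10)/(31 - 15) ≡ 18/16 mod 37. 16⁻¹ ≡ 7 (mod 37), so λ ≡ 15.
  x = λ² - 15 - 31 = 225 - 46 ≡ 31; y = λ·(15 - 31) - 10 ≡ 9. → (31, 9)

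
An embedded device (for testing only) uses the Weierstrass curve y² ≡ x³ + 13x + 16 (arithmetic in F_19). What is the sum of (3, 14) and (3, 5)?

The two points share x = 3 and their y-coordinates satisfy 14 + 5 ≡ 0 (mod 19), so they are inverses. Their sum is ∞.

O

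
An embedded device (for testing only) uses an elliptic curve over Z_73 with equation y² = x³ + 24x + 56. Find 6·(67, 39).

(55, 56)

Write Q = (67, 39).
Double-and-add on 6 = (110)₂. Start with Q = (67, 39) for the leading 1-bit.
double: tangent at (67, 39): λ = (3·67² + 24)/(2·39) ≡ 59/5. 5⁻¹ ≡ 44 (mod 73), so λ ≡ 59·44 ≡ 41.
  x = λ² - 67 - 67 = 1681 - 134 ≡ 14; y = λ·(67 - 14) - 39 ≡ 17. → (14, 17)
add Q: (14, 17) + (67, 39). λ = (39 - 17)/(67 - 14) ≡ 22/53 mod 73. 53⁻¹ ≡ 62 (mod 73), so λ ≡ 50.
  x = λ² - 14 - 67 = 2500 - 81 ≡ 10; y = λ·(14 - 10) - 17 ≡ 37. → (10, 37)
double: tangent at (10, 37): λ = (3·10² + 24)/(2·37) ≡ 32/1. 1⁻¹ ≡ 1 (mod 73), so λ ≡ 32·1 ≡ 32.
  x = λ² - 10 - 10 = 1024 - 20 ≡ 55; y = λ·(10 - 55) - 37 ≡ 56. → (55, 56)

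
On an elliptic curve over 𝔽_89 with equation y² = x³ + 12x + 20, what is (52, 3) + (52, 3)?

tangent at (52, 3): λ = (3·52² + 12)/(2·3) ≡ 25/6. 6⁻¹ ≡ 15 (mod 89) since 6·15 = 90 ≡ 1, so λ ≡ 25·15 ≡ 19.
  x = λ² - 52 - 52 = 361 - 104 ≡ 79; y = λ·(52 - 79) - 3 ≡ 18. → (79, 18)

(79, 18)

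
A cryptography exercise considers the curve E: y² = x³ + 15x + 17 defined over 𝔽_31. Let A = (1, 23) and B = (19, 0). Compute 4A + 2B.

First 4A:
Repeated addition: build up to 4A.
2A: tangent at (1, 23): λ = (3·1² + 15)/(2·23) ≡ 18/15. 15⁻¹ ≡ 29 (mod 31) since 15·29 = 435 ≡ 1, so λ ≡ 18·29 ≡ 26.
  x = λ² - 1 - 1 = 676 - 2 ≡ 23; y = λ·(1 - 23) - 23 ≡ 25. → (23, 25)
3A: (23, 25) + (1, 23). λ = (23 - 25)/(1 - 23) ≡ 29/9 mod 31. 9⁻¹ ≡ 7 (mod 31), so λ ≡ 17.
  x = λ² - 23 - 1 = 289 - 24 ≡ 17; y = λ·(23 - 17) - 25 ≡ 15. → (17, 15)
4A: (17, 15) + (1, 23). λ = (23 - 15)/(1 - 17) ≡ 8/15 mod 31. 15⁻¹ ≡ 29 (mod 31) since 15·29 = 435 ≡ 1, so λ ≡ 15.
  x = λ² - 17 - 1 = 225 - 18 ≡ 21; y = λ·(17 - 21) - 15 ≡ 18. → (21, 18)
4A = (21, 18).
Next 2B:
Repeated addition: build up to 2B.
2B: (19, 0) + (19, 0): same x and y₁ ≡ -y₂, so the sum is O.
2B = O.
Finally 4A + 2B:
(21, 18) + O = (21, 18) (identity).

(21, 18)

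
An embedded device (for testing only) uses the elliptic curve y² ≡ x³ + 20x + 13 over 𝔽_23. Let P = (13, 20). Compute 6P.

Double-and-add on 6 = (110)₂. Start with P = (13, 20) for the leading 1-bit.
double: tangent at (13, 20): λ = (3·13² + 20)/(2·20) ≡ 21/17. 17⁻¹ ≡ 19 (mod 23) since 17·19 = 323 ≡ 1, so λ ≡ 21·19 ≡ 8.
  x = λ² - 13 - 13 = 64 - 26 ≡ 15; y = λ·(13 - 15) - 20 ≡ 10. → (15, 10)
add P: (15, 10) + (13, 20). λ = (20 - 10)/(13 - 15) ≡ 10/21 mod 23. 21⁻¹ ≡ 11 (mod 23) since 21·11 = 231 ≡ 1, so λ ≡ 18.
  x = λ² - 15 - 13 = 324 - 28 ≡ 20; y = λ·(15 - 20) - 10 ≡ 15. → (20, 15)
double: tangent at (20, 15): λ = (3·20² + 20)/(2·15) ≡ 1/7. 7⁻¹ ≡ 10 (mod 23), so λ ≡ 1·10 ≡ 10.
  x = λ² - 20 - 20 = 100 - 40 ≡ 14; y = λ·(20 - 14) - 15 ≡ 22. → (14, 22)

(14, 22)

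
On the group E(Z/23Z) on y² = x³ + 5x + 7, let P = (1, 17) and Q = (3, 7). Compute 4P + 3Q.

First 4P:
Double-and-add on 4 = (100)₂. Start with P = (1, 17) for the leading 1-bit.
double: tangent at (1, 17): λ = (3·1² + 5)/(2·17) ≡ 8/11. 11⁻¹ ≡ 21 (mod 23), so λ ≡ 8·21 ≡ 7.
  x = λ² - 1 - 1 = 49 - 2 ≡ 1; y = λ·(1 - 1) - 17 ≡ 6. → (1, 6)
double: tangent at (1, 6): λ = (3·1² + 5)/(2·6) ≡ 8/12. 12⁻¹ ≡ 2 (mod 23) since 12·2 = 24 ≡ 1, so λ ≡ 8·2 ≡ 16.
  x = λ² - 1 - 1 = 256 - 2 ≡ 1; y = λ·(1 - 1) - 6 ≡ 17. → (1, 17)
4P = (1, 17).
Next 3Q:
Repeated addition: build up to 3Q.
2Q: tangent at (3, 7): λ = (3·3² + 5)/(2·7) ≡ 9/14. 14⁻¹ ≡ 5 (mod 23) since 14·5 = 70 ≡ 1, so λ ≡ 9·5 ≡ 22.
  x = λ² - 3 - 3 = 484 - 6 ≡ 18; y = λ·(3 - 18) - 7 ≡ 8. → (18, 8)
3Q: (18, 8) + (3, 7). λ = (7 - 8)/(3 - 18) ≡ 22/8 mod 23. 8⁻¹ ≡ 3 (mod 23) since 8·3 = 24 ≡ 1, so λ ≡ 20.
  x = λ² - 18 - 3 = 400 - 21 ≡ 11; y = λ·(18 - 11) - 8 ≡ 17. → (11, 17)
3Q = (11, 17).
Finally 4P + 3Q:
(1, 17) + (11, 17). λ = (17 - 17)/(11 - 1) ≡ 0/10 mod 23. 10⁻¹ ≡ 7 (mod 23), so λ ≡ 0.
  x = λ² - 1 - 11 = 0 - 12 ≡ 11; y = λ·(1 - 11) - 17 ≡ 6. → (11, 6)

(11, 6)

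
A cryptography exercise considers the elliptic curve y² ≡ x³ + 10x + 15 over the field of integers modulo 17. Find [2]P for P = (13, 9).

(6, 6)

tangent at (13, 9): λ = (3·13² + 10)/(2·9) ≡ 7/1. 1⁻¹ ≡ 1 (mod 17), so λ ≡ 7·1 ≡ 7.
  x = λ² - 13 - 13 = 49 - 26 ≡ 6; y = λ·(13 - 6) - 9 ≡ 6. → (6, 6)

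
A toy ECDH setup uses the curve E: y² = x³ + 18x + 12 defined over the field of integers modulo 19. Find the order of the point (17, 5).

2P: tangent at (17, 5): λ = (3·17² + 18)/(2·5) ≡ 11/10. 10⁻¹ ≡ 2 (mod 19) since 10·2 = 20 ≡ 1, so λ ≡ 11·2 ≡ 3.
  x = λ² - 17 - 17 = 9 - 34 ≡ 13; y = λ·(17 - 13) - 5 ≡ 7. → (13, 7)
3P: (13, 7) + (17, 5). λ = (5 - 7)/(17 - 13) ≡ 17/4 mod 19. 4⁻¹ ≡ 5 (mod 19) since 4·5 = 20 ≡ 1, so λ ≡ 9.
  x = λ² - 13 - 17 = 81 - 30 ≡ 13; y = λ·(13 - 13) - 7 ≡ 12. → (13, 12)
4P: (13, 12) + (17, 5). λ = (5 - 12)/(17 - 13) ≡ 12/4 mod 19. 4⁻¹ ≡ 5 (mod 19) since 4·5 = 20 ≡ 1, so λ ≡ 3.
  x = λ² - 13 - 17 = 9 - 30 ≡ 17; y = λ·(13 - 17) - 12 ≡ 14. → (17, 14)
5P: (17, 14) + (17, 5): same x and y₁ ≡ -y₂, so the sum is ∞.
5P = ∞, so the order is 5.

5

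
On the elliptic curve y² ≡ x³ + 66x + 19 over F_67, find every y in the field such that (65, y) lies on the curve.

none

x³ + 66x + 19 = 278934 ≡ 13 (mod 67).
13 is a non-residue mod 67; no y exists.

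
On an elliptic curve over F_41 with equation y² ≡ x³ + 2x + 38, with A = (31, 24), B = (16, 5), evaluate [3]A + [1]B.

First 3A:
Repeated addition: build up to 3A.
2A: tangent at (31, 24): λ = (3·31² + 2)/(2·24) ≡ 15/7. 7⁻¹ ≡ 6 (mod 41), so λ ≡ 15·6 ≡ 8.
  x = λ² - 31 - 31 = 64 - 62 ≡ 2; y = λ·(31 - 2) - 24 ≡ 3. → (2, 3)
3A: (2, 3) + (31, 24). λ = (24 - 3)/(31 - 2) ≡ 21/29 mod 41. 29⁻¹ ≡ 17 (mod 41), so λ ≡ 29.
  x = λ² - 2 - 31 = 841 - 33 ≡ 29; y = λ·(2 - 29) - 3 ≡ 34. → (29, 34)
3A = (29, 34).
Finally 3A + B:
(29, 34) + (16, 5). λ = (5 - 34)/(16 - 29) ≡ 12/28 mod 41. 28⁻¹ ≡ 22 (mod 41), so λ ≡ 18.
  x = λ² - 29 - 16 = 324 - 45 ≡ 33; y = λ·(29 - 33) - 34 ≡ 17. → (33, 17)

(33, 17)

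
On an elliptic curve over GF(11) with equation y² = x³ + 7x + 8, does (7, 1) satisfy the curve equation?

y² = 1² ≡ 1; x³ + 7x + 8 = 400 ≡ 4 (mod 11). 1 ≠ 4.

no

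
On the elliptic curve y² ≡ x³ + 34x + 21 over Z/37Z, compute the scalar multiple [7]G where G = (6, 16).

Repeated addition: build up to 7G.
2G: tangent at (6, 16): λ = (3·6² + 34)/(2·16) ≡ 31/32. 32⁻¹ ≡ 22 (mod 37), so λ ≡ 31·22 ≡ 16.
  x = λ² - 6 - 6 = 256 - 12 ≡ 22; y = λ·(6 - 22) - 16 ≡ 24. → (22, 24)
3G: (22, 24) + (6, 16). λ = (16 - 24)/(6 - 22) ≡ 29/21 mod 37. 21⁻¹ ≡ 30 (mod 37), so λ ≡ 19.
  x = λ² - 22 - 6 = 361 - 28 ≡ 0; y = λ·(22 - 0) - 24 ≡ 24. → (0, 24)
4G: (0, 24) + (6, 16). λ = (16 - 24)/(6 - 0) ≡ 29/6 mod 37. 6⁻¹ ≡ 31 (mod 37) since 6·31 = 186 ≡ 1, so λ ≡ 11.
  x = λ² - 0 - 6 = 121 - 6 ≡ 4; y = λ·(0 - 4) - 24 ≡ 6. → (4, 6)
5G: (4, 6) + (6, 16). λ = (16 - 6)/(6 - 4) ≡ 10/2 mod 37. 2⁻¹ ≡ 19 (mod 37), so λ ≡ 5.
  x = λ² - 4 - 6 = 25 - 10 ≡ 15; y = λ·(4 - 15) - 6 ≡ 13. → (15, 13)
6G: (15, 13) + (6, 16). λ = (16 - 13)/(6 - 15) ≡ 3/28 mod 37. 28⁻¹ ≡ 4 (mod 37), so λ ≡ 12.
  x = λ² - 15 - 6 = 144 - 21 ≡ 12; y = λ·(15 - 12) - 13 ≡ 23. → (12, 23)
7G: (12, 23) + (6, 16). λ = (16 - 23)/(6 - 12) ≡ 30/31 mod 37. 31⁻¹ ≡ 6 (mod 37) since 31·6 = 186 ≡ 1, so λ ≡ 32.
  x = λ² - 12 - 6 = 1024 - 18 ≡ 7; y = λ·(12 - 7) - 23 ≡ 26. → (7, 26)

(7, 26)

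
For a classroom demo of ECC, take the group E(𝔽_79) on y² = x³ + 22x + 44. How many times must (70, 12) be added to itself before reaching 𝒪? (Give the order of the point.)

10

2P: tangent at (70, 12): λ = (3·70² + 22)/(2·12) ≡ 28/24. 24⁻¹ ≡ 56 (mod 79) since 24·56 = 1344 ≡ 1, so λ ≡ 28·56 ≡ 67.
  x = λ² - 70 - 70 = 4489 - 140 ≡ 4; y = λ·(70 - 4) - 12 ≡ 65. → (4, 65)
3P: (4, 65) + (70, 12). λ = (12 - 65)/(70 - 4) ≡ 26/66 mod 79. 66⁻¹ ≡ 6 (mod 79), so λ ≡ 77.
  x = λ² - 4 - 70 = 5929 - 74 ≡ 9; y = λ·(4 - 9) - 65 ≡ 24. → (9, 24)
4P: (9, 24) + (70, 12). λ = (12 - 24)/(70 - 9) ≡ 67/61 mod 79. 61⁻¹ ≡ 57 (mod 79), so λ ≡ 27.
  x = λ² - 9 - 70 = 729 - 79 ≡ 18; y = λ·(9 - 18) - 24 ≡ 49. → (18, 49)
5P: (18, 49) + (70, 12). λ = (12 - 49)/(70 - 18) ≡ 42/52 mod 79. 52⁻¹ ≡ 38 (mod 79), so λ ≡ 16.
  x = λ² - 18 - 70 = 256 - 88 ≡ 10; y = λ·(18 - 10) - 49 ≡ 0. → (10, 0)
6P: (10, 0) + (70, 12). λ = (12 - 0)/(70 - 10) ≡ 12/60 mod 79. 60⁻¹ ≡ 54 (mod 79) since 60·54 = 3240 ≡ 1, so λ ≡ 16.
  x = λ² - 10 - 70 = 256 - 80 ≡ 18; y = λ·(10 - 18) - 0 ≡ 30. → (18, 30)
7P: (18, 30) + (70, 12). λ = (12 - 30)/(70 - 18) ≡ 61/52 mod 79. 52⁻¹ ≡ 38 (mod 79), so λ ≡ 27.
  x = λ² - 18 - 70 = 729 - 88 ≡ 9; y = λ·(18 - 9) - 30 ≡ 55. → (9, 55)
8P: (9, 55) + (70, 12). λ = (12 - 55)/(70 - 9) ≡ 36/61 mod 79. 61⁻¹ ≡ 57 (mod 79), so λ ≡ 77.
  x = λ² - 9 - 70 = 5929 - 79 ≡ 4; y = λ·(9 - 4) - 55 ≡ 14. → (4, 14)
9P: (4, 14) + (70, 12). λ = (12 - 14)/(70 - 4) ≡ 77/66 mod 79. 66⁻¹ ≡ 6 (mod 79), so λ ≡ 67.
  x = λ² - 4 - 70 = 4489 - 74 ≡ 70; y = λ·(4 - 70) - 14 ≡ 67. → (70, 67)
10P: (70, 67) + (70, 12): same x and y₁ ≡ -y₂, so the sum is 𝒪.
10P = 𝒪, so the order is 10.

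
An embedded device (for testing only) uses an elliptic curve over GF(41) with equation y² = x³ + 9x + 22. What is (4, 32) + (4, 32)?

tangent at (4, 32): λ = (3·4² + 9)/(2·32) ≡ 16/23. 23⁻¹ ≡ 25 (mod 41) since 23·25 = 575 ≡ 1, so λ ≡ 16·25 ≡ 31.
  x = λ² - 4 - 4 = 961 - 8 ≡ 10; y = λ·(4 - 10) - 32 ≡ 28. → (10, 28)

(10, 28)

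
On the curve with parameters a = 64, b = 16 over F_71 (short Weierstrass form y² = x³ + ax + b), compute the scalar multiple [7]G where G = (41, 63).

(26, 21)

Repeated addition: build up to 7G.
2G: tangent at (41, 63): λ = (3·41² + 64)/(2·63) ≡ 66/55. 55⁻¹ ≡ 31 (mod 71), so λ ≡ 66·31 ≡ 58.
  x = λ² - 41 - 41 = 3364 - 82 ≡ 16; y = λ·(41 - 16) - 63 ≡ 38. → (16, 38)
3G: (16, 38) + (41, 63). λ = (63 - 38)/(41 - 16) ≡ 25/25 mod 71. 25⁻¹ ≡ 54 (mod 71), so λ ≡ 1.
  x = λ² - 16 - 41 = 1 - 57 ≡ 15; y = λ·(16 - 15) - 38 ≡ 34. → (15, 34)
4G: (15, 34) + (41, 63). λ = (63 - 34)/(41 - 15) ≡ 29/26 mod 71. 26⁻¹ ≡ 41 (mod 71), so λ ≡ 53.
  x = λ² - 15 - 41 = 2809 - 56 ≡ 55; y = λ·(15 - 55) - 34 ≡ 47. → (55, 47)
5G: (55, 47) + (41, 63). λ = (63 - 47)/(41 - 55) ≡ 16/57 mod 71. 57⁻¹ ≡ 5 (mod 71), so λ ≡ 9.
  x = λ² - 55 - 41 = 81 - 96 ≡ 56; y = λ·(55 - 56) - 47 ≡ 15. → (56, 15)
6G: (56, 15) + (41, 63). λ = (63 - 15)/(41 - 56) ≡ 48/56 mod 71. 56⁻¹ ≡ 52 (mod 71), so λ ≡ 11.
  x = λ² - 56 - 41 = 121 - 97 ≡ 24; y = λ·(56 - 24) - 15 ≡ 53. → (24, 53)
7G: (24, 53) + (41, 63). λ = (63 - 53)/(41 - 24) ≡ 10/17 mod 71. 17⁻¹ ≡ 46 (mod 71) since 17·46 = 782 ≡ 1, so λ ≡ 34.
  x = λ² - 24 - 41 = 1156 - 65 ≡ 26; y = λ·(24 - 26) - 53 ≡ 21. → (26, 21)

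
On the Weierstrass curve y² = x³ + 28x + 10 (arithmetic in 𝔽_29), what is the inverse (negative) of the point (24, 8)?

-(24, 8) = (24, -8 mod 29) = (24, 21).

(24, 21)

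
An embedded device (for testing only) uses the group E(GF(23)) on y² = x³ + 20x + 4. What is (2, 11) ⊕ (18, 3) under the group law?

(2, 11) + (18, 3). λ = (3 - 11)/(18 - 2) ≡ 15/16 mod 23. 16⁻¹ ≡ 13 (mod 23) since 16·13 = 208 ≡ 1, so λ ≡ 11.
  x = λ² - 2 - 18 = 121 - 20 ≡ 9; y = λ·(2 - 9) - 11 ≡ 4. → (9, 4)

(9, 4)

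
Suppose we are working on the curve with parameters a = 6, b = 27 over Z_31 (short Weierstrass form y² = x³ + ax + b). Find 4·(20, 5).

Write Q = (20, 5).
Double-and-add on 4 = (100)₂. Start with Q = (20, 5) for the leading 1-bit.
double: tangent at (20, 5): λ = (3·20² + 6)/(2·5) ≡ 28/10. 10⁻¹ ≡ 28 (mod 31) since 10·28 = 280 ≡ 1, so λ ≡ 28·28 ≡ 9.
  x = λ² - 20 - 20 = 81 - 40 ≡ 10; y = λ·(20 - 10) - 5 ≡ 23. → (10, 23)
double: tangent at (10, 23): λ = (3·10² + 6)/(2·23) ≡ 27/15. 15⁻¹ ≡ 29 (mod 31), so λ ≡ 27·29 ≡ 8.
  x = λ² - 10 - 10 = 64 - 20 ≡ 13; y = λ·(10 - 13) - 23 ≡ 15. → (13, 15)

(13, 15)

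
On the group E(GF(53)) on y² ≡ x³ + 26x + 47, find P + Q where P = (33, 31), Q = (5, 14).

(33, 31) + (5, 14). λ = (14 - 31)/(5 - 33) ≡ 36/25 mod 53. 25⁻¹ ≡ 17 (mod 53), so λ ≡ 29.
  x = λ² - 33 - 5 = 841 - 38 ≡ 8; y = λ·(33 - 8) - 31 ≡ 5. → (8, 5)

(8, 5)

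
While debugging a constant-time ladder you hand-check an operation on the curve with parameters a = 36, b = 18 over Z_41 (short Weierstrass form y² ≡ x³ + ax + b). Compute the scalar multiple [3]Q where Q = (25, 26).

Repeated addition: build up to 3Q.
2Q: tangent at (25, 26): λ = (3·25² + 36)/(2·26) ≡ 25/11. 11⁻¹ ≡ 15 (mod 41) since 11·15 = 165 ≡ 1, so λ ≡ 25·15 ≡ 6.
  x = λ² - 25 - 25 = 36 - 50 ≡ 27; y = λ·(25 - 27) - 26 ≡ 3. → (27, 3)
3Q: (27, 3) + (25, 26). λ = (26 - 3)/(25 - 27) ≡ 23/39 mod 41. 39⁻¹ ≡ 20 (mod 41) since 39·20 = 780 ≡ 1, so λ ≡ 9.
  x = λ² - 27 - 25 = 81 - 52 ≡ 29; y = λ·(27 - 29) - 3 ≡ 20. → (29, 20)

(29, 20)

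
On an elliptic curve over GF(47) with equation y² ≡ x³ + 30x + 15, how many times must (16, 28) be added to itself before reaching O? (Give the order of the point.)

2P: tangent at (16, 28): λ = (3·16² + 30)/(2·28) ≡ 46/9. 9⁻¹ ≡ 21 (mod 47) since 9·21 = 189 ≡ 1, so λ ≡ 46·21 ≡ 26.
  x = λ² - 16 - 16 = 676 - 32 ≡ 33; y = λ·(16 - 33) - 28 ≡ 0. → (33, 0)
3P: (33, 0) + (16, 28). λ = (28 - 0)/(16 - 33) ≡ 28/30 mod 47. 30⁻¹ ≡ 11 (mod 47), so λ ≡ 26.
  x = λ² - 33 - 16 = 676 - 49 ≡ 16; y = λ·(33 - 16) - 0 ≡ 19. → (16, 19)
4P: (16, 19) + (16, 28): same x and y₁ ≡ -y₂, so the sum is O.
4P = O, so the order is 4.

4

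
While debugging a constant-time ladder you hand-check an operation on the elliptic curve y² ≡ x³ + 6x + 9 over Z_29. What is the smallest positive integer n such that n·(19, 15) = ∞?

6

2P: tangent at (19, 15): λ = (3·19² + 6)/(2·15) ≡ 16/1. 1⁻¹ ≡ 1 (mod 29), so λ ≡ 16·1 ≡ 16.
  x = λ² - 19 - 19 = 256 - 38 ≡ 15; y = λ·(19 - 15) - 15 ≡ 20. → (15, 20)
3P: (15, 20) + (19, 15). λ = (15 - 20)/(19 - 15) ≡ 24/4 mod 29. 4⁻¹ ≡ 22 (mod 29) since 4·22 = 88 ≡ 1, so λ ≡ 6.
  x = λ² - 15 - 19 = 36 - 34 ≡ 2; y = λ·(15 - 2) - 20 ≡ 0. → (2, 0)
4P: (2, 0) + (19, 15). λ = (15 - 0)/(19 - 2) ≡ 15/17 mod 29. 17⁻¹ ≡ 12 (mod 29) since 17·12 = 204 ≡ 1, so λ ≡ 6.
  x = λ² - 2 - 19 = 36 - 21 ≡ 15; y = λ·(2 - 15) - 0 ≡ 9. → (15, 9)
5P: (15, 9) + (19, 15). λ = (15 - 9)/(19 - 15) ≡ 6/4 mod 29. 4⁻¹ ≡ 22 (mod 29), so λ ≡ 16.
  x = λ² - 15 - 19 = 256 - 34 ≡ 19; y = λ·(15 - 19) - 9 ≡ 14. → (19, 14)
6P: (19, 14) + (19, 15): same x and y₁ ≡ -y₂, so the sum is ∞.
6P = ∞, so the order is 6.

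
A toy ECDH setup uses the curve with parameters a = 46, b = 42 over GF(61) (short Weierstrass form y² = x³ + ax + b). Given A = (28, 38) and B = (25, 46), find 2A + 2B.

First 2A:
Repeated addition: build up to 2A.
2A: tangent at (28, 38): λ = (3·28² + 46)/(2·38) ≡ 19/15. 15⁻¹ ≡ 57 (mod 61) since 15·57 = 855 ≡ 1, so λ ≡ 19·57 ≡ 46.
  x = λ² - 28 - 28 = 2116 - 56 ≡ 47; y = λ·(28 - 47) - 38 ≡ 3. → (47, 3)
2A = (47, 3).
Next 2B:
Repeated addition: build up to 2B.
2B: tangent at (25, 46): λ = (3·25² + 46)/(2·46) ≡ 30/31. 31⁻¹ ≡ 2 (mod 61), so λ ≡ 30·2 ≡ 60.
  x = λ² - 25 - 25 = 3600 - 50 ≡ 12; y = λ·(25 - 12) - 46 ≡ 2. → (12, 2)
2B = (12, 2).
Finally 2A + 2B:
(47, 3) + (12, 2). λ = (2 - 3)/(12 - 47) ≡ 60/26 mod 61. 26⁻¹ ≡ 54 (mod 61) since 26·54 = 1404 ≡ 1, so λ ≡ 7.
  x = λ² - 47 - 12 = 49 - 59 ≡ 51; y = λ·(47 - 51) - 3 ≡ 30. → (51, 30)

(51, 30)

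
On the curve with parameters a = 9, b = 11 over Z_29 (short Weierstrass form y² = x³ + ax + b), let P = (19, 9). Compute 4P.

(20, 10)

Repeated addition: build up to 4P.
2P: tangent at (19, 9): λ = (3·19² + 9)/(2·9) ≡ 19/18. 18⁻¹ ≡ 21 (mod 29) since 18·21 = 378 ≡ 1, so λ ≡ 19·21 ≡ 22.
  x = λ² - 19 - 19 = 484 - 38 ≡ 11; y = λ·(19 - 11) - 9 ≡ 22. → (11, 22)
3P: (11, 22) + (19, 9). λ = (9 - 22)/(19 - 11) ≡ 16/8 mod 29. 8⁻¹ ≡ 11 (mod 29) since 8·11 = 88 ≡ 1, so λ ≡ 2.
  x = λ² - 11 - 19 = 4 - 30 ≡ 3; y = λ·(11 - 3) - 22 ≡ 23. → (3, 23)
4P: (3, 23) + (19, 9). λ = (9 - 23)/(19 - 3) ≡ 15/16 mod 29. 16⁻¹ ≡ 20 (mod 29), so λ ≡ 10.
  x = λ² - 3 - 19 = 100 - 22 ≡ 20; y = λ·(3 - 20) - 23 ≡ 10. → (20, 10)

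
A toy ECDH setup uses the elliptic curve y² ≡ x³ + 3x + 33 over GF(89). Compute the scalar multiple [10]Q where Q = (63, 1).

(79, 31)

Repeated addition: build up to 10Q.
2Q: tangent at (63, 1): λ = (3·63² + 3)/(2·1) ≡ 73/2. 2⁻¹ ≡ 45 (mod 89) since 2·45 = 90 ≡ 1, so λ ≡ 73·45 ≡ 81.
  x = λ² - 63 - 63 = 6561 - 126 ≡ 27; y = λ·(63 - 27) - 1 ≡ 67. → (27, 67)
3Q: (27, 67) + (63, 1). λ = (1 - 67)/(63 - 27) ≡ 23/36 mod 89. 36⁻¹ ≡ 47 (mod 89), so λ ≡ 13.
  x = λ² - 27 - 63 = 169 - 90 ≡ 79; y = λ·(27 - 79) - 67 ≡ 58. → (79, 58)
4Q: (79, 58) + (63, 1). λ = (1 - 58)/(63 - 79) ≡ 32/73 mod 89. 73⁻¹ ≡ 50 (mod 89), so λ ≡ 87.
  x = λ² - 79 - 63 = 7569 - 142 ≡ 40; y = λ·(79 - 40) - 58 ≡ 42. → (40, 42)
5Q: (40, 42) + (63, 1). λ = (1 - 42)/(63 - 40) ≡ 48/23 mod 89. 23⁻¹ ≡ 31 (mod 89), so λ ≡ 64.
  x = λ² - 40 - 63 = 4096 - 103 ≡ 77; y = λ·(40 - 77) - 42 ≡ 82. → (77, 82)
6Q: (77, 82) + (63, 1). λ = (1 - 82)/(63 - 77) ≡ 8/75 mod 89. 75⁻¹ ≡ 19 (mod 89), so λ ≡ 63.
  x = λ² - 77 - 63 = 3969 - 140 ≡ 2; y = λ·(77 - 2) - 82 ≡ 15. → (2, 15)
7Q: (2, 15) + (63, 1). λ = (1 - 15)/(63 - 2) ≡ 75/61 mod 89. 61⁻¹ ≡ 54 (mod 89) since 61·54 = 3294 ≡ 1, so λ ≡ 45.
  x = λ² - 2 - 63 = 2025 - 65 ≡ 2; y = λ·(2 - 2) - 15 ≡ 74. → (2, 74)
8Q: (2, 74) + (63, 1). λ = (1 - 74)/(63 - 2) ≡ 16/61 mod 89. 61⁻¹ ≡ 54 (mod 89) since 61·54 = 3294 ≡ 1, so λ ≡ 63.
  x = λ² - 2 - 63 = 3969 - 65 ≡ 77; y = λ·(2 - 77) - 74 ≡ 7. → (77, 7)
9Q: (77, 7) + (63, 1). λ = (1 - 7)/(63 - 77) ≡ 83/75 mod 89. 75⁻¹ ≡ 19 (mod 89), so λ ≡ 64.
  x = λ² - 77 - 63 = 4096 - 140 ≡ 40; y = λ·(77 - 40) - 7 ≡ 47. → (40, 47)
10Q: (40, 47) + (63, 1). λ = (1 - 47)/(63 - 40) ≡ 43/23 mod 89. 23⁻¹ ≡ 31 (mod 89) since 23·31 = 713 ≡ 1, so λ ≡ 87.
  x = λ² - 40 - 63 = 7569 - 103 ≡ 79; y = λ·(40 - 79) - 47 ≡ 31. → (79, 31)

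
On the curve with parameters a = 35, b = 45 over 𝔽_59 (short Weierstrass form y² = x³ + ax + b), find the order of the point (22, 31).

2P: tangent at (22, 31): λ = (3·22² + 35)/(2·31) ≡ 12/3. 3⁻¹ ≡ 20 (mod 59), so λ ≡ 12·20 ≡ 4.
  x = λ² - 22 - 22 = 16 - 44 ≡ 31; y = λ·(22 - 31) - 31 ≡ 51. → (31, 51)
3P: (31, 51) + (22, 31). λ = (31 - 51)/(22 - 31) ≡ 39/50 mod 59. 50⁻¹ ≡ 13 (mod 59), so λ ≡ 35.
  x = λ² - 31 - 22 = 1225 - 53 ≡ 51; y = λ·(31 - 51) - 51 ≡ 16. → (51, 16)
4P: (51, 16) + (22, 31). λ = (31 - 16)/(22 - 51) ≡ 15/30 mod 59. 30⁻¹ ≡ 2 (mod 59) since 30·2 = 60 ≡ 1, so λ ≡ 30.
  x = λ² - 51 - 22 = 900 - 73 ≡ 1; y = λ·(51 - 1) - 16 ≡ 9. → (1, 9)
5P: (1, 9) + (22, 31). λ = (31 - 9)/(22 - 1) ≡ 22/21 mod 59. 21⁻¹ ≡ 45 (mod 59), so λ ≡ 46.
  x = λ² - 1 - 22 = 2116 - 23 ≡ 28; y = λ·(1 - 28) - 9 ≡ 47. → (28, 47)
6P: (28, 47) + (22, 31). λ = (31 - 47)/(22 - 28) ≡ 43/53 mod 59. 53⁻¹ ≡ 49 (mod 59), so λ ≡ 42.
  x = λ² - 28 - 22 = 1764 - 50 ≡ 3; y = λ·(28 - 3) - 47 ≡ 0. → (3, 0)
7P: (3, 0) + (22, 31). λ = (31 - 0)/(22 - 3) ≡ 31/19 mod 59. 19⁻¹ ≡ 28 (mod 59) since 19·28 = 532 ≡ 1, so λ ≡ 42.
  x = λ² - 3 - 22 = 1764 - 25 ≡ 28; y = λ·(3 - 28) - 0 ≡ 12. → (28, 12)
8P: (28, 12) + (22, 31). λ = (31 - 12)/(22 - 28) ≡ 19/53 mod 59. 53⁻¹ ≡ 49 (mod 59), so λ ≡ 46.
  x = λ² - 28 - 22 = 2116 - 50 ≡ 1; y = λ·(28 - 1) - 12 ≡ 50. → (1, 50)
9P: (1, 50) + (22, 31). λ = (31 - 50)/(22 - 1) ≡ 40/21 mod 59. 21⁻¹ ≡ 45 (mod 59), so λ ≡ 30.
  x = λ² - 1 - 22 = 900 - 23 ≡ 51; y = λ·(1 - 51) - 50 ≡ 43. → (51, 43)
10P: (51, 43) + (22, 31). λ = (31 - 43)/(22 - 51) ≡ 47/30 mod 59. 30⁻¹ ≡ 2 (mod 59), so λ ≡ 35.
  x = λ² - 51 - 22 = 1225 - 73 ≡ 31; y = λ·(51 - 31) - 43 ≡ 8. → (31, 8)
11P: (31, 8) + (22, 31). λ = (31 - 8)/(22 - 31) ≡ 23/50 mod 59. 50⁻¹ ≡ 13 (mod 59) since 50·13 = 650 ≡ 1, so λ ≡ 4.
  x = λ² - 31 - 22 = 16 - 53 ≡ 22; y = λ·(31 - 22) - 8 ≡ 28. → (22, 28)
12P: (22, 28) + (22, 31): same x and y₁ ≡ -y₂, so the sum is 𝒪.
12P = 𝒪, so the order is 12.

12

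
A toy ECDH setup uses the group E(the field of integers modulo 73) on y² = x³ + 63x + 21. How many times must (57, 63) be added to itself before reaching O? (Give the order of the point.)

11

2P: tangent at (57, 63): λ = (3·57² + 63)/(2·63) ≡ 28/53. 53⁻¹ ≡ 62 (mod 73) since 53·62 = 3286 ≡ 1, so λ ≡ 28·62 ≡ 57.
  x = λ² - 57 - 57 = 3249 - 114 ≡ 69; y = λ·(57 - 69) - 63 ≡ 56. → (69, 56)
3P: (69, 56) + (57, 63). λ = (63 - 56)/(57 - 69) ≡ 7/61 mod 73. 61⁻¹ ≡ 6 (mod 73) since 61·6 = 366 ≡ 1, so λ ≡ 42.
  x = λ² - 69 - 57 = 1764 - 126 ≡ 32; y = λ·(69 - 32) - 56 ≡ 38. → (32, 38)
4P: (32, 38) + (57, 63). λ = (63 - 38)/(57 - 32) ≡ 25/25 mod 73. 25⁻¹ ≡ 38 (mod 73) since 25·38 = 950 ≡ 1, so λ ≡ 1.
  x = λ² - 32 - 57 = 1 - 89 ≡ 58; y = λ·(32 - 58) - 38 ≡ 9. → (58, 9)
5P: (58, 9) + (57, 63). λ = (63 - 9)/(57 - 58) ≡ 54/72 mod 73. 72⁻¹ ≡ 72 (mod 73), so λ ≡ 19.
  x = λ² - 58 - 57 = 361 - 115 ≡ 27; y = λ·(58 - 27) - 9 ≡ 69. → (27, 69)
6P: (27, 69) + (57, 63). λ = (63 - 69)/(57 - 27) ≡ 67/30 mod 73. 30⁻¹ ≡ 56 (mod 73) since 30·56 = 1680 ≡ 1, so λ ≡ 29.
  x = λ² - 27 - 57 = 841 - 84 ≡ 27; y = λ·(27 - 27) - 69 ≡ 4. → (27, 4)
7P: (27, 4) + (57, 63). λ = (63 - 4)/(57 - 27) ≡ 59/30 mod 73. 30⁻¹ ≡ 56 (mod 73) since 30·56 = 1680 ≡ 1, so λ ≡ 19.
  x = λ² - 27 - 57 = 361 - 84 ≡ 58; y = λ·(27 - 58) - 4 ≡ 64. → (58, 64)
8P: (58, 64) + (57, 63). λ = (63 - 64)/(57 - 58) ≡ 72/72 mod 73. 72⁻¹ ≡ 72 (mod 73), so λ ≡ 1.
  x = λ² - 58 - 57 = 1 - 115 ≡ 32; y = λ·(58 - 32) - 64 ≡ 35. → (32, 35)
9P: (32, 35) + (57, 63). λ = (63 - 35)/(57 - 32) ≡ 28/25 mod 73. 25⁻¹ ≡ 38 (mod 73), so λ ≡ 42.
  x = λ² - 32 - 57 = 1764 - 89 ≡ 69; y = λ·(32 - 69) - 35 ≡ 17. → (69, 17)
10P: (69, 17) + (57, 63). λ = (63 - 17)/(57 - 69) ≡ 46/61 mod 73. 61⁻¹ ≡ 6 (mod 73) since 61·6 = 366 ≡ 1, so λ ≡ 57.
  x = λ² - 69 - 57 = 3249 - 126 ≡ 57; y = λ·(69 - 57) - 17 ≡ 10. → (57, 10)
11P: (57, 10) + (57, 63): same x and y₁ ≡ -y₂, so the sum is O.
11P = O, so the order is 11.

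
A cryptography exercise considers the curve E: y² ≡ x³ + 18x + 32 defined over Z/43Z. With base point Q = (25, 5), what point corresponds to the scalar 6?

O

Repeated addition: build up to 6Q.
2Q: tangent at (25, 5): λ = (3·25² + 18)/(2·5) ≡ 1/10. 10⁻¹ ≡ 13 (mod 43), so λ ≡ 1·13 ≡ 13.
  x = λ² - 25 - 25 = 169 - 50 ≡ 33; y = λ·(25 - 33) - 5 ≡ 20. → (33, 20)
3Q: (33, 20) + (25, 5). λ = (5 - 20)/(25 - 33) ≡ 28/35 mod 43. 35⁻¹ ≡ 16 (mod 43) since 35·16 = 560 ≡ 1, so λ ≡ 18.
  x = λ² - 33 - 25 = 324 - 58 ≡ 8; y = λ·(33 - 8) - 20 ≡ 0. → (8, 0)
4Q: (8, 0) + (25, 5). λ = (5 - 0)/(25 - 8) ≡ 5/17 mod 43. 17⁻¹ ≡ 38 (mod 43) since 17·38 = 646 ≡ 1, so λ ≡ 18.
  x = λ² - 8 - 25 = 324 - 33 ≡ 33; y = λ·(8 - 33) - 0 ≡ 23. → (33, 23)
5Q: (33, 23) + (25, 5). λ = (5 - 23)/(25 - 33) ≡ 25/35 mod 43. 35⁻¹ ≡ 16 (mod 43) since 35·16 = 560 ≡ 1, so λ ≡ 13.
  x = λ² - 33 - 25 = 169 - 58 ≡ 25; y = λ·(33 - 25) - 23 ≡ 38. → (25, 38)
6Q: (25, 38) + (25, 5): same x and y₁ ≡ -y₂, so the sum is the point at infinity.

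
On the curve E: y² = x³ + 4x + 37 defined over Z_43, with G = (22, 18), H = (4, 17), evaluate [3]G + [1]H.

First 3G:
Repeated addition: build up to 3G.
2G: tangent at (22, 18): λ = (3·22² + 4)/(2·18) ≡ 37/36. 36⁻¹ ≡ 6 (mod 43) since 36·6 = 216 ≡ 1, so λ ≡ 37·6 ≡ 7.
  x = λ² - 22 - 22 = 49 - 44 ≡ 5; y = λ·(22 - 5) - 18 ≡ 15. → (5, 15)
3G: (5, 15) + (22, 18). λ = (18 - 15)/(22 - 5) ≡ 3/17 mod 43. 17⁻¹ ≡ 38 (mod 43), so λ ≡ 28.
  x = λ² - 5 - 22 = 784 - 27 ≡ 26; y = λ·(5 - 26) - 15 ≡ 42. → (26, 42)
3G = (26, 42).
Finally 3G + H:
(26, 42) + (4, 17). λ = (17 - 42)/(4 - 26) ≡ 18/21 mod 43. 21⁻¹ ≡ 41 (mod 43), so λ ≡ 7.
  x = λ² - 26 - 4 = 49 - 30 ≡ 19; y = λ·(26 - 19) - 42 ≡ 7. → (19, 7)

(19, 7)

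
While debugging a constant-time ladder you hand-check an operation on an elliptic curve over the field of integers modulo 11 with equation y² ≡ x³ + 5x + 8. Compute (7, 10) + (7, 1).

O

The two points share x = 7 and their y-coordinates satisfy 10 + 1 ≡ 0 (mod 11), so they are inverses. Their sum is 𝒪.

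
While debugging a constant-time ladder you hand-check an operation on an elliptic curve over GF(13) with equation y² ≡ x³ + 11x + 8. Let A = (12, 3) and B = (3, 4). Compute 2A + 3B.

(2, 5)

First 2A:
Repeated addition: build up to 2A.
2A: tangent at (12, 3): λ = (3·12² + 11)/(2·3) ≡ 1/6. 6⁻¹ ≡ 11 (mod 13) since 6·11 = 66 ≡ 1, so λ ≡ 1·11 ≡ 11.
  x = λ² - 12 - 12 = 121 - 24 ≡ 6; y = λ·(12 - 6) - 3 ≡ 11. → (6, 11)
2A = (6, 11).
Next 3B:
Repeated addition: build up to 3B.
2B: tangent at (3, 4): λ = (3·3² + 11)/(2·4) ≡ 12/8. 8⁻¹ ≡ 5 (mod 13) since 8·5 = 40 ≡ 1, so λ ≡ 12·5 ≡ 8.
  x = λ² - 3 - 3 = 64 - 6 ≡ 6; y = λ·(3 - 6) - 4 ≡ 11. → (6, 11)
3B: (6, 11) + (3, 4). λ = (4 - 11)/(3 - 6) ≡ 6/10 mod 13. 10⁻¹ ≡ 4 (mod 13), so λ ≡ 11.
  x = λ² - 6 - 3 = 121 - 9 ≡ 8; y = λ·(6 - 8) - 11 ≡ 6. → (8, 6)
3B = (8, 6).
Finally 2A + 3B:
(6, 11) + (8, 6). λ = (6 - 11)/(8 - 6) ≡ 8/2 mod 13. 2⁻¹ ≡ 7 (mod 13) since 2·7 = 14 ≡ 1, so λ ≡ 4.
  x = λ² - 6 - 8 = 16 - 14 ≡ 2; y = λ·(6 - 2) - 11 ≡ 5. → (2, 5)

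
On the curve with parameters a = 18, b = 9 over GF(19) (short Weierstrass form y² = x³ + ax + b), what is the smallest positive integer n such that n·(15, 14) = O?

8

2P: tangent at (15, 14): λ = (3·15² + 18)/(2·14) ≡ 9/9. 9⁻¹ ≡ 17 (mod 19), so λ ≡ 9·17 ≡ 1.
  x = λ² - 15 - 15 = 1 - 30 ≡ 9; y = λ·(15 - 9) - 14 ≡ 11. → (9, 11)
3P: (9, 11) + (15, 14). λ = (14 - 11)/(15 - 9) ≡ 3/6 mod 19. 6⁻¹ ≡ 16 (mod 19), so λ ≡ 10.
  x = λ² - 9 - 15 = 100 - 24 ≡ 0; y = λ·(9 - 0) - 11 ≡ 3. → (0, 3)
4P: (0, 3) + (15, 14). λ = (14 - 3)/(15 - 0) ≡ 11/15 mod 19. 15⁻¹ ≡ 14 (mod 19) since 15·14 = 210 ≡ 1, so λ ≡ 2.
  x = λ² - 0 - 15 = 4 - 15 ≡ 8; y = λ·(0 - 8) - 3 ≡ 0. → (8, 0)
5P: (8, 0) + (15, 14). λ = (14 - 0)/(15 - 8) ≡ 14/7 mod 19. 7⁻¹ ≡ 11 (mod 19), so λ ≡ 2.
  x = λ² - 8 - 15 = 4 - 23 ≡ 0; y = λ·(8 - 0) - 0 ≡ 16. → (0, 16)
6P: (0, 16) + (15, 14). λ = (14 - 16)/(15 - 0) ≡ 17/15 mod 19. 15⁻¹ ≡ 14 (mod 19) since 15·14 = 210 ≡ 1, so λ ≡ 10.
  x = λ² - 0 - 15 = 100 - 15 ≡ 9; y = λ·(0 - 9) - 16 ≡ 8. → (9, 8)
7P: (9, 8) + (15, 14). λ = (14 - 8)/(15 - 9) ≡ 6/6 mod 19. 6⁻¹ ≡ 16 (mod 19) since 6·16 = 96 ≡ 1, so λ ≡ 1.
  x = λ² - 9 - 15 = 1 - 24 ≡ 15; y = λ·(9 - 15) - 8 ≡ 5. → (15, 5)
8P: (15, 5) + (15, 14): same x and y₁ ≡ -y₂, so the sum is O.
8P = O, so the order is 8.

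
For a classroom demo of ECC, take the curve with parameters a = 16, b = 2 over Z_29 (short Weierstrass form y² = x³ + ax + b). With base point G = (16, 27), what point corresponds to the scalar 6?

(20, 17)

Repeated addition: build up to 6G.
2G: tangent at (16, 27): λ = (3·16² + 16)/(2·27) ≡ 1/25. 25⁻¹ ≡ 7 (mod 29), so λ ≡ 1·7 ≡ 7.
  x = λ² - 16 - 16 = 49 - 32 ≡ 17; y = λ·(16 - 17) - 27 ≡ 24. → (17, 24)
3G: (17, 24) + (16, 27). λ = (27 - 24)/(16 - 17) ≡ 3/28 mod 29. 28⁻¹ ≡ 28 (mod 29), so λ ≡ 26.
  x = λ² - 17 - 16 = 676 - 33 ≡ 5; y = λ·(17 - 5) - 24 ≡ 27. → (5, 27)
4G: (5, 27) + (16, 27). λ = (27 - 27)/(16 - 5) ≡ 0/11 mod 29. 11⁻¹ ≡ 8 (mod 29), so λ ≡ 0.
  x = λ² - 5 - 16 = 0 - 21 ≡ 8; y = λ·(5 - 8) - 27 ≡ 2. → (8, 2)
5G: (8, 2) + (16, 27). λ = (27 - 2)/(16 - 8) ≡ 25/8 mod 29. 8⁻¹ ≡ 11 (mod 29), so λ ≡ 14.
  x = λ² - 8 - 16 = 196 - 24 ≡ 27; y = λ·(8 - 27) - 2 ≡ 22. → (27, 22)
6G: (27, 22) + (16, 27). λ = (27 - 22)/(16 - 27) ≡ 5/18 mod 29. 18⁻¹ ≡ 21 (mod 29), so λ ≡ 18.
  x = λ² - 27 - 16 = 324 - 43 ≡ 20; y = λ·(27 - 20) - 22 ≡ 17. → (20, 17)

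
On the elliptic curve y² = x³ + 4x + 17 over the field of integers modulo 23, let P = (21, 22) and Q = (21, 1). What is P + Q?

The two points share x = 21 and their y-coordinates satisfy 22 + 1 ≡ 0 (mod 23), so they are inverses. Their sum is O.

O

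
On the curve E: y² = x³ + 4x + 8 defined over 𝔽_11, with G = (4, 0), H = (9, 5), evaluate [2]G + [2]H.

(7, 7)

First 2G:
Repeated addition: build up to 2G.
2G: (4, 0) + (4, 0): same x and y₁ ≡ -y₂, so the sum is O.
2G = O.
Next 2H:
Repeated addition: build up to 2H.
2H: tangent at (9, 5): λ = (3·9² + 4)/(2·5) ≡ 5/10. 10⁻¹ ≡ 10 (mod 11), so λ ≡ 5·10 ≡ 6.
  x = λ² - 9 - 9 = 36 - 18 ≡ 7; y = λ·(9 - 7) - 5 ≡ 7. → (7, 7)
2H = (7, 7).
Finally 2G + 2H:
O + (7, 7) = (7, 7) (identity).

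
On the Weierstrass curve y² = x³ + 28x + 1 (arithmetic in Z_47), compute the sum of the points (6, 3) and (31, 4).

(6, 3) + (31, 4). λ = (4 - 3)/(31 - 6) ≡ 1/25 mod 47. 25⁻¹ ≡ 32 (mod 47), so λ ≡ 32.
  x = λ² - 6 - 31 = 1024 - 37 ≡ 0; y = λ·(6 - 0) - 3 ≡ 1. → (0, 1)

(0, 1)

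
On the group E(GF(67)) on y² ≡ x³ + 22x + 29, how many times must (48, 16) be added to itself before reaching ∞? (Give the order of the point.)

11

2P: tangent at (48, 16): λ = (3·48² + 22)/(2·16) ≡ 33/32. 32⁻¹ ≡ 44 (mod 67) since 32·44 = 1408 ≡ 1, so λ ≡ 33·44 ≡ 45.
  x = λ² - 48 - 48 = 2025 - 96 ≡ 53; y = λ·(48 - 53) - 16 ≡ 27. → (53, 27)
3P: (53, 27) + (48, 16). λ = (16 - 27)/(48 - 53) ≡ 56/62 mod 67. 62⁻¹ ≡ 40 (mod 67), so λ ≡ 29.
  x = λ² - 53 - 48 = 841 - 101 ≡ 3; y = λ·(53 - 3) - 27 ≡ 16. → (3, 16)
4P: (3, 16) + (48, 16). λ = (16 - 16)/(48 - 3) ≡ 0/45 mod 67. 45⁻¹ ≡ 3 (mod 67), so λ ≡ 0.
  x = λ² - 3 - 48 = 0 - 51 ≡ 16; y = λ·(3 - 16) - 16 ≡ 51. → (16, 51)
5P: (16, 51) + (48, 16). λ = (16 - 51)/(48 - 16) ≡ 32/32 mod 67. 32⁻¹ ≡ 44 (mod 67), so λ ≡ 1.
  x = λ² - 16 - 48 = 1 - 64 ≡ 4; y = λ·(16 - 4) - 51 ≡ 28. → (4, 28)
6P: (4, 28) + (48, 16). λ = (16 - 28)/(48 - 4) ≡ 55/44 mod 67. 44⁻¹ ≡ 32 (mod 67), so λ ≡ 18.
  x = λ² - 4 - 48 = 324 - 52 ≡ 4; y = λ·(4 - 4) - 28 ≡ 39. → (4, 39)
7P: (4, 39) + (48, 16). λ = (16 - 39)/(48 - 4) ≡ 44/44 mod 67. 44⁻¹ ≡ 32 (mod 67), so λ ≡ 1.
  x = λ² - 4 - 48 = 1 - 52 ≡ 16; y = λ·(4 - 16) - 39 ≡ 16. → (16, 16)
8P: (16, 16) + (48, 16). λ = (16 - 16)/(48 - 16) ≡ 0/32 mod 67. 32⁻¹ ≡ 44 (mod 67), so λ ≡ 0.
  x = λ² - 16 - 48 = 0 - 64 ≡ 3; y = λ·(16 - 3) - 16 ≡ 51. → (3, 51)
9P: (3, 51) + (48, 16). λ = (16 - 51)/(48 - 3) ≡ 32/45 mod 67. 45⁻¹ ≡ 3 (mod 67), so λ ≡ 29.
  x = λ² - 3 - 48 = 841 - 51 ≡ 53; y = λ·(3 - 53) - 51 ≡ 40. → (53, 40)
10P: (53, 40) + (48, 16). λ = (16 - 40)/(48 - 53) ≡ 43/62 mod 67. 62⁻¹ ≡ 40 (mod 67) since 62·40 = 2480 ≡ 1, so λ ≡ 45.
  x = λ² - 53 - 48 = 2025 - 101 ≡ 48; y = λ·(53 - 48) - 40 ≡ 51. → (48, 51)
11P: (48, 51) + (48, 16): same x and y₁ ≡ -y₂, so the sum is ∞.
11P = ∞, so the order is 11.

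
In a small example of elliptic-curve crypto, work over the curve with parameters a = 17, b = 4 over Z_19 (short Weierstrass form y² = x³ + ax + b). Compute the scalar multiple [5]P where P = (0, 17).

(8, 14)

Double-and-add on 5 = (101)₂. Start with P = (0, 17) for the leading 1-bit.
double: tangent at (0, 17): λ = (3·0² + 17)/(2·17) ≡ 17/15. 15⁻¹ ≡ 14 (mod 19), so λ ≡ 17·14 ≡ 10.
  x = λ² - 0 - 0 = 100 - 0 ≡ 5; y = λ·(0 - 5) - 17 ≡ 9. → (5, 9)
double: tangent at (5, 9): λ = (3·5² + 17)/(2·9) ≡ 16/18. 18⁻¹ ≡ 18 (mod 19), so λ ≡ 16·18 ≡ 3.
  x = λ² - 5 - 5 = 9 - 10 ≡ 18; y = λ·(5 - 18) - 9 ≡ 9. → (18, 9)
add P: (18, 9) + (0, 17). λ = (17 - 9)/(0 - 18) ≡ 8/1 mod 19. 1⁻¹ ≡ 1 (mod 19), so λ ≡ 8.
  x = λ² - 18 - 0 = 64 - 18 ≡ 8; y = λ·(18 - 8) - 9 ≡ 14. → (8, 14)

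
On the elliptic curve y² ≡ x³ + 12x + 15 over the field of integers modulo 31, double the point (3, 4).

(26, 4)

tangent at (3, 4): λ = (3·3² + 12)/(2·4) ≡ 8/8. 8⁻¹ ≡ 4 (mod 31), so λ ≡ 8·4 ≡ 1.
  x = λ² - 3 - 3 = 1 - 6 ≡ 26; y = λ·(3 - 26) - 4 ≡ 4. → (26, 4)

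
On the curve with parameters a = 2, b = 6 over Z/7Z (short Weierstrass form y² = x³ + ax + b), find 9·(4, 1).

(1, 3)

Write G = (4, 1).
Repeated addition: build up to 9G.
2G: tangent at (4, 1): λ = (3·4² + 2)/(2·1) ≡ 1/2. 2⁻¹ ≡ 4 (mod 7), so λ ≡ 1·4 ≡ 4.
  x = λ² - 4 - 4 = 16 - 8 ≡ 1; y = λ·(4 - 1) - 1 ≡ 4. → (1, 4)
3G: (1, 4) + (4, 1). λ = (1 - 4)/(4 - 1) ≡ 4/3 mod 7. 3⁻¹ ≡ 5 (mod 7), so λ ≡ 6.
  x = λ² - 1 - 4 = 36 - 5 ≡ 3; y = λ·(1 - 3) - 4 ≡ 5. → (3, 5)
4G: (3, 5) + (4, 1). λ = (1 - 5)/(4 - 3) ≡ 3/1 mod 7. 1⁻¹ ≡ 1 (mod 7) since 1·1 = 1 ≡ 1, so λ ≡ 3.
  x = λ² - 3 - 4 = 9 - 7 ≡ 2; y = λ·(3 - 2) - 5 ≡ 5. → (2, 5)
5G: (2, 5) + (4, 1). λ = (1 - 5)/(4 - 2) ≡ 3/2 mod 7. 2⁻¹ ≡ 4 (mod 7), so λ ≡ 5.
  x = λ² - 2 - 4 = 25 - 6 ≡ 5; y = λ·(2 - 5) - 5 ≡ 1. → (5, 1)
6G: (5, 1) + (4, 1). λ = (1 - 1)/(4 - 5) ≡ 0/6 mod 7. 6⁻¹ ≡ 6 (mod 7) since 6·6 = 36 ≡ 1, so λ ≡ 0.
  x = λ² - 5 - 4 = 0 - 9 ≡ 5; y = λ·(5 - 5) - 1 ≡ 6. → (5, 6)
7G: (5, 6) + (4, 1). λ = (1 - 6)/(4 - 5) ≡ 2/6 mod 7. 6⁻¹ ≡ 6 (mod 7) since 6·6 = 36 ≡ 1, so λ ≡ 5.
  x = λ² - 5 - 4 = 25 - 9 ≡ 2; y = λ·(5 - 2) - 6 ≡ 2. → (2, 2)
8G: (2, 2) + (4, 1). λ = (1 - 2)/(4 - 2) ≡ 6/2 mod 7. 2⁻¹ ≡ 4 (mod 7), so λ ≡ 3.
  x = λ² - 2 - 4 = 9 - 6 ≡ 3; y = λ·(2 - 3) - 2 ≡ 2. → (3, 2)
9G: (3, 2) + (4, 1). λ = (1 - 2)/(4 - 3) ≡ 6/1 mod 7. 1⁻¹ ≡ 1 (mod 7) since 1·1 = 1 ≡ 1, so λ ≡ 6.
  x = λ² - 3 - 4 = 36 - 7 ≡ 1; y = λ·(3 - 1) - 2 ≡ 3. → (1, 3)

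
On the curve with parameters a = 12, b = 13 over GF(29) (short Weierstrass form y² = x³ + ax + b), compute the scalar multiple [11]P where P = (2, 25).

(2, 4)

Double-and-add on 11 = (1011)₂. Start with P = (2, 25) for the leading 1-bit.
double: tangent at (2, 25): λ = (3·2² + 12)/(2·25) ≡ 24/21. 21⁻¹ ≡ 18 (mod 29), so λ ≡ 24·18 ≡ 26.
  x = λ² - 2 - 2 = 676 - 4 ≡ 5; y = λ·(2 - 5) - 25 ≡ 13. → (5, 13)
double: tangent at (5, 13): λ = (3·5² + 12)/(2·13) ≡ 0/26. 26⁻¹ ≡ 19 (mod 29), so λ ≡ 0·19 ≡ 0.
  x = λ² - 5 - 5 = 0 - 10 ≡ 19; y = λ·(5 - 19) - 13 ≡ 16. → (19, 16)
add P: (19, 16) + (2, 25). λ = (25 - 16)/(2 - 19) ≡ 9/12 mod 29. 12⁻¹ ≡ 17 (mod 29), so λ ≡ 8.
  x = λ² - 19 - 2 = 64 - 21 ≡ 14; y = λ·(19 - 14) - 16 ≡ 24. → (14, 24)
double: tangent at (14, 24): λ = (3·14² + 12)/(2·24) ≡ 20/19. 19⁻¹ ≡ 26 (mod 29), so λ ≡ 20·26 ≡ 27.
  x = λ² - 14 - 14 = 729 - 28 ≡ 5; y = λ·(14 - 5) - 24 ≡ 16. → (5, 16)
add P: (5, 16) + (2, 25). λ = (25 - 16)/(2 - 5) ≡ 9/26 mod 29. 26⁻¹ ≡ 19 (mod 29), so λ ≡ 26.
  x = λ² - 5 - 2 = 676 - 7 ≡ 2; y = λ·(5 - 2) - 16 ≡ 4. → (2, 4)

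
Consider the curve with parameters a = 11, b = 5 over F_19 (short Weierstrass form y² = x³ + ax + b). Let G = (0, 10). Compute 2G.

tangent at (0, 10): λ = (3·0² + 11)/(2·10) ≡ 11/1. 1⁻¹ ≡ 1 (mod 19) since 1·1 = 1 ≡ 1, so λ ≡ 11·1 ≡ 11.
  x = λ² - 0 - 0 = 121 - 0 ≡ 7; y = λ·(0 - 7) - 10 ≡ 8. → (7, 8)

(7, 8)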